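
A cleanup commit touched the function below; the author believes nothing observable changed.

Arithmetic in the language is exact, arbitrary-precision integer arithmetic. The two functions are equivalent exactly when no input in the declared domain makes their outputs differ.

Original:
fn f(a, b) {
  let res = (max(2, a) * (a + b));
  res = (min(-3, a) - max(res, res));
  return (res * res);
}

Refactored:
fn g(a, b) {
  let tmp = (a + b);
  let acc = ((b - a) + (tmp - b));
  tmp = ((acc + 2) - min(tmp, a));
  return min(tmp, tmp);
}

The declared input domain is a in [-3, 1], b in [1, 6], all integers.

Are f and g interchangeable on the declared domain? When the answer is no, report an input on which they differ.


Take a=-3, b=1.
f: res = -4; res = 1; return 1
g: tmp = -2; acc = 1; tmp = 6; return 6
1 vs 6 — the two versions disagree here.
verdict: not equivalent; witness: a=-3, b=1


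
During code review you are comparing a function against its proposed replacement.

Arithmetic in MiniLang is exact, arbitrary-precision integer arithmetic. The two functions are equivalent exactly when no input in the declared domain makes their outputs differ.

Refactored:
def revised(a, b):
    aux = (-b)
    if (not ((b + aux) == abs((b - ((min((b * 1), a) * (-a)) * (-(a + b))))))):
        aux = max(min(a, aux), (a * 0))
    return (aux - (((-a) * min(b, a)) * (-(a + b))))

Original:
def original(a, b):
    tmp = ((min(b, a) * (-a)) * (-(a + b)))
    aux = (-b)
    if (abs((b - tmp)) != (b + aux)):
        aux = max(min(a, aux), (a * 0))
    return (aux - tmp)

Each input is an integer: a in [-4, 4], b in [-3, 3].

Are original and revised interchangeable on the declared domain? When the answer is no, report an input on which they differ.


Side by side, the visible changes include: comparison usage differs; also min/max/abs usage differs; also statement counts differ; also boolean connective usage differs; also arithmetic usage differs; also local variable names differ; also constant usage differs.
Spot check at a=3, b=2 — original: tmp becomes 30; next aux becomes -2; next (abs((b - tmp)) != (b + aux)) evaluates to true; next aux becomes 0; next final value -30. revised: aux becomes -2; next (not ((b + aux) == abs((b - ((min((b * 1), a) * (-a)) * (-(a + b))))))) evaluates to true; next aux becomes 0; next final value -30. Both give -30.
Sweeping the whole domain (63 inputs) finds no disagreement.
verdict: equivalent


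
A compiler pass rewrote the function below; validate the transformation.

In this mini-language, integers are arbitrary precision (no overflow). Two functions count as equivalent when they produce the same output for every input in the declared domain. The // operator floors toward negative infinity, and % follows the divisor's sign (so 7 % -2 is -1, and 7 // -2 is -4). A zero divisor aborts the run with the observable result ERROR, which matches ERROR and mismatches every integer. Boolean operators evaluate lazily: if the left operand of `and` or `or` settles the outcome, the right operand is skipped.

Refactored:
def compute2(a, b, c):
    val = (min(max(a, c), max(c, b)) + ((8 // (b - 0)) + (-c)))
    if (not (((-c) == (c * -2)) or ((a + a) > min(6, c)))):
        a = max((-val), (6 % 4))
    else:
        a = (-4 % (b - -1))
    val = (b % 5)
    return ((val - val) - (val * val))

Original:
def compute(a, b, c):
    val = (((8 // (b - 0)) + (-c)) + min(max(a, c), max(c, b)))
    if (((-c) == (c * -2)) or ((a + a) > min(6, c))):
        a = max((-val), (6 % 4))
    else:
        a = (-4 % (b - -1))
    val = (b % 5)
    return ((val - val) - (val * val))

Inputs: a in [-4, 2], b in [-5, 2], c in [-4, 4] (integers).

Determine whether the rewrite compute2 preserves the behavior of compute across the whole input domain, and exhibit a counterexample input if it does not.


Run the pair on a=-4, b=-1, c=-4.
compute: val=-8, then (((-c) == (c * -2)) or ((a + a) > min(6, c))) is false, then a zero divisor aborts: ERROR
compute2: val=-8, then (not (((-c) == (c * -2)) or ((a + a) > min(6, c)))) is true, then a=8, then val=4, then returns -16
ERROR vs -16 — the two versions disagree here.
verdict: not equivalent; witness: a=-4, b=-1, c=-4


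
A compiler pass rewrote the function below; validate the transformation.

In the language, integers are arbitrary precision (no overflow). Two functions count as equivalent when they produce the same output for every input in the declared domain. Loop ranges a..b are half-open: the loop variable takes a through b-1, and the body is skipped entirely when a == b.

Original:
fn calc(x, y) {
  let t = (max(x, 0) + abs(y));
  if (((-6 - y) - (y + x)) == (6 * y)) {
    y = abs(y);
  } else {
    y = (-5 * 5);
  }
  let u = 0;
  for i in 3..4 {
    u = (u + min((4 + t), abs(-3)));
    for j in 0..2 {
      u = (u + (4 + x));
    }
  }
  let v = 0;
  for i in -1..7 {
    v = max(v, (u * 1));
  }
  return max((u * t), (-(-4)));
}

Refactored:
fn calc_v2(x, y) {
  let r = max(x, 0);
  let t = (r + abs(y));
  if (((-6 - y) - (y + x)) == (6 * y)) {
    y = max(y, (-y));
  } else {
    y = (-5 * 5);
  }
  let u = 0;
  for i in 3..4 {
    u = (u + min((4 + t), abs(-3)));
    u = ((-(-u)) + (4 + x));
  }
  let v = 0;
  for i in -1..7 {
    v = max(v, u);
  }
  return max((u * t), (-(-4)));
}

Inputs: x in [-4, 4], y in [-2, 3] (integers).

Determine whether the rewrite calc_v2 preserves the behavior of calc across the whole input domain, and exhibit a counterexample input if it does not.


There is a counterexample at x=-3, y=-2: 10 on one side, 8 on the other.
calc: t = 2; (((-6 - y) - (y + x)) == (6 * y)) -> false; y = -25; u = 0; [i=3]; u = 3; [j=0]; u = 4; [j=1]; u = 5; v = 0; [i=-1]; v = 5; [i=0]; v = 5; [i=1]; v = 5; [i=2]; v = 5; [i=3]; v = 5; [i=4]; v = 5; [i=5]; v = 5; [i=6]; v = 5; return 10
calc_v2: r = 0; t = 2; (((-6 - y) - (y + x)) == (6 * y)) -> false; y = -25; u = 0; [i=3]; u = 3; u = 4; v = 0; [i=-1]; v = 4; [i=0]; v = 4; [i=1]; v = 4; [i=2]; v = 4; [i=3]; v = 4; [i=4]; v = 4; [i=5]; v = 4; [i=6]; v = 4; return 8
verdict: not equivalent; witness: x=-3, y=-2


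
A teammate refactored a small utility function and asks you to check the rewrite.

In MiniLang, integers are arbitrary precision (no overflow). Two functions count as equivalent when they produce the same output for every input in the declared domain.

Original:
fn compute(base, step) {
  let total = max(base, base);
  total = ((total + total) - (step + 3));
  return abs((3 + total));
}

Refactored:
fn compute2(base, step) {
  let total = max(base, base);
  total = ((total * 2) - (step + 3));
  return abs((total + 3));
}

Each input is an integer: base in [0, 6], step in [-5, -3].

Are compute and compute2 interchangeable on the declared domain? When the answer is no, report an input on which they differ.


Comparing the listings, the differences include: constant usage differs; also arithmetic usage differs.
As a probe, take base=4, step=-4: compute runs total := 4 | total := 9 | result 12; compute2 runs total := 4 | total := 9 | result 12; both end at 12.
An exhaustive pass over the 21 declared inputs shows identical outputs.
verdict: equivalent


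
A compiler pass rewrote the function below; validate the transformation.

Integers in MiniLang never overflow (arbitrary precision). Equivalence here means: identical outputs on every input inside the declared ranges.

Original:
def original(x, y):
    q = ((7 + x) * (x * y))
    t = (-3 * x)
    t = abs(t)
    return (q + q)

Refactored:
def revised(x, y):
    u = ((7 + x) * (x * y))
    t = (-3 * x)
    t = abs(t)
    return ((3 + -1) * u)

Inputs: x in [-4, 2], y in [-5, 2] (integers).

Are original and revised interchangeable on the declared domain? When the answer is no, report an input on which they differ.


Comparing the listings, the differences include: local variable names differ; arithmetic usage differs; constant usage differs.
As a probe, take x=-3, y=-4: original runs q becomes 48; next t becomes 9; next t becomes 9; next final value 96; revised runs u becomes 48; next t becomes 9; next t becomes 9; next final value 96; both end at 96.
Checked all 56 inputs in the declared domain: the outputs agree on every one.
verdict: equivalent


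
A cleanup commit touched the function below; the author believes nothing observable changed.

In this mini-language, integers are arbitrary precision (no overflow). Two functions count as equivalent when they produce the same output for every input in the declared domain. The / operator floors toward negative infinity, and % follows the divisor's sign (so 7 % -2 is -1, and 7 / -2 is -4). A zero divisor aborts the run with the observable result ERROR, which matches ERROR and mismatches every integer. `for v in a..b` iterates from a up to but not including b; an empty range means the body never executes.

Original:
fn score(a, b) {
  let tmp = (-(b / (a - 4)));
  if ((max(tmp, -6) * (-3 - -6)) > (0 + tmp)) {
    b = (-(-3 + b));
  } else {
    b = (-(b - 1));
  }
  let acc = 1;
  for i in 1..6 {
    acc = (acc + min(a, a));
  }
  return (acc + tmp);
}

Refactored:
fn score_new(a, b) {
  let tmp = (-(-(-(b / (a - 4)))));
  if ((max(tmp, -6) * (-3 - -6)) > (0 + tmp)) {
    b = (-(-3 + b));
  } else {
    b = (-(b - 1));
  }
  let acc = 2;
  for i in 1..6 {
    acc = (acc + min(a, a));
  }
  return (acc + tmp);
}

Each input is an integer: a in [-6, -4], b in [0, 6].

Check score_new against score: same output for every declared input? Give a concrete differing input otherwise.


There is a counterexample at a=-6, b=0: -29 on one side, -28 on the other.
score: tmp=0, then ((max(tmp, -6) * (-3 - -6)) > (0 + tmp)) is false, then b=1, then acc=1, then (i=1), then acc=-5, then (i=2), then acc=-11, then (i=3), then acc=-17, then (i=4), then acc=-23, then (i=5), then acc=-29, then returns -29
score_new: tmp=0, then ((max(tmp, -6) * (-3 - -6)) > (0 + tmp)) is false, then b=1, then acc=2, then (i=1), then acc=-4, then (i=2), then acc=-10, then (i=3), then acc=-16, then (i=4), then acc=-22, then (i=5), then acc=-28, then returns -28
verdict: not equivalent; witness: a=-6, b=0


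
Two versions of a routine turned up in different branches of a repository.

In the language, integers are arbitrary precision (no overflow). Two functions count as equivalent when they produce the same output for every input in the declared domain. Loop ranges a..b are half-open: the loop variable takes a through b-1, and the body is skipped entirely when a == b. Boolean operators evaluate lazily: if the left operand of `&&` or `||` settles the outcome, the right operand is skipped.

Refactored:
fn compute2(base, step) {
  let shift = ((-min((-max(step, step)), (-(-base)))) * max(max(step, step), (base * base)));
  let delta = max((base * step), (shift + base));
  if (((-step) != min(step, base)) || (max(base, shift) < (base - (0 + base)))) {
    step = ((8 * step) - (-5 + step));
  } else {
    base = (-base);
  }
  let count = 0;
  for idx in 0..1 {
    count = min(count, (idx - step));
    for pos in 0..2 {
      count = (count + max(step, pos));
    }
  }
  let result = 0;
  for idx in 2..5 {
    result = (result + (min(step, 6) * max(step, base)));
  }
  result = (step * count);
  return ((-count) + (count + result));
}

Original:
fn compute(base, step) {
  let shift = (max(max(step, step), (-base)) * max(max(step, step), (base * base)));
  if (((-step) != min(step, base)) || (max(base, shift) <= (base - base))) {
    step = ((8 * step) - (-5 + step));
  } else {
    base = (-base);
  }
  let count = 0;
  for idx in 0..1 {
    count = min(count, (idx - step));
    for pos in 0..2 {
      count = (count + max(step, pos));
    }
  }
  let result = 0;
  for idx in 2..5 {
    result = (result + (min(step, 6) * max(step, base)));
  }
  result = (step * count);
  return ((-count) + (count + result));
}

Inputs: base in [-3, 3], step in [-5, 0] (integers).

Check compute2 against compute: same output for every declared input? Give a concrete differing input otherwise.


Not equivalent: base=0, step=0 separates them (25 vs 0).
compute: shift becomes 0; next (((-step) != min(step, base)) || (max(base, shift) <= (base - base))) evaluates to true; next step becomes 5; next count becomes 0; next at idx=0:; next count becomes -5; next at pos=0:; next count becomes 0; next at pos=1:; next count becomes 5; next result becomes 0; next at idx=2:; next result becomes 25; next at idx=3:; next result becomes 50; next at idx=4:; next result becomes 75; next result becomes 25; next final value 25
compute2: shift becomes 0; next delta becomes 0; next (((-step) != min(step, base)) || (max(base, shift) < (base - (0 + base)))) evaluates to false; next base becomes 0; next count becomes 0; next at idx=0:; next count becomes 0; next at pos=0:; next count becomes 0; next at pos=1:; next count becomes 1; next result becomes 0; next at idx=2:; next result becomes 0; next at idx=3:; next result becomes 0; next at idx=4:; next result becomes 0; next result becomes 0; next final value 0
verdict: not equivalent; witness: base=0, step=0


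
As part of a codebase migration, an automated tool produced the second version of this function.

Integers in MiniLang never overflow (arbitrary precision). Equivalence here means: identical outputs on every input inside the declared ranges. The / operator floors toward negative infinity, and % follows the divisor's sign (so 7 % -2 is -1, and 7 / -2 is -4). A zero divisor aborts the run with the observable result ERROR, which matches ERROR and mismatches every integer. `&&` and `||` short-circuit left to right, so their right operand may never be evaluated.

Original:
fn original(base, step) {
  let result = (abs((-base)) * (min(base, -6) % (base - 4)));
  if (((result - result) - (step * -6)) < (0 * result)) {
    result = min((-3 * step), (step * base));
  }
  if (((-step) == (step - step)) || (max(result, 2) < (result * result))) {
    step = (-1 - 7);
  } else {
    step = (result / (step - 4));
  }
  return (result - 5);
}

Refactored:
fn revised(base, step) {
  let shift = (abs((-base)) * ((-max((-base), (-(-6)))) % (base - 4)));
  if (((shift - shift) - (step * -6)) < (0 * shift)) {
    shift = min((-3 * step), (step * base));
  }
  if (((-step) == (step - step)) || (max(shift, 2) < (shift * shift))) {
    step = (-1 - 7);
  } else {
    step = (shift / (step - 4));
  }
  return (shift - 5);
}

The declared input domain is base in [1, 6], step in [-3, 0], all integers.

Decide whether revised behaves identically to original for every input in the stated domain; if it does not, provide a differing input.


Equivalent — the differences include min/max/abs usage differs; also local variable names differ, yet no declared input distinguishes the two.
As a probe, take base=6, step=-2: original runs result=0, then (((result - result) - (step * -6)) < (0 * result)) is true, then result=-12, then (((-step) == (step - step)) || (max(result, 2) < (result * result))) is true, then step=-8, then returns -17; revised runs shift=0, then (((shift - shift) - (step * -6)) < (0 * shift)) is true, then shift=-12, then (((-step) == (step - step)) || (max(shift, 2) < (shift * shift))) is true, then step=-8, then returns -17; both end at -17.
Every one of the 24 inputs gives matching results.
verdict: equivalent


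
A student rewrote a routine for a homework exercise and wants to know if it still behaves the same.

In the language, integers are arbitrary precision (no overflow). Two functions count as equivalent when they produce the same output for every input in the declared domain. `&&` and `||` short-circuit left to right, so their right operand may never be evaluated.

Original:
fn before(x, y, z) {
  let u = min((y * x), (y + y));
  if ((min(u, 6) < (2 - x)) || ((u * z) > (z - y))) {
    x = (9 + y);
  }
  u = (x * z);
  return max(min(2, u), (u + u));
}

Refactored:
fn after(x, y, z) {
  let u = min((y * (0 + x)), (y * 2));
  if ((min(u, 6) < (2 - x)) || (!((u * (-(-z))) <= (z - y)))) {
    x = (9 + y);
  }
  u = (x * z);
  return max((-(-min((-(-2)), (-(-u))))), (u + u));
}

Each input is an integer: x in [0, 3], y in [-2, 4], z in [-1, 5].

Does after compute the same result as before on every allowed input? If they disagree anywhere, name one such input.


Side by side, the visible changes include: boolean connective usage differs, plus comparison usage differs, plus constant usage differs, plus arithmetic usage differs.
As a probe, take x=1, y=4, z=4: before runs u=4, then ((min(u, 6) < (2 - x)) || ((u * z) > (z - y))) is true, then x=13, then u=52, then returns 104; after runs u=4, then ((min(u, 6) < (2 - x)) || (!((u * (-(-z))) <= (z - y)))) is true, then x=13, then u=52, then returns 104; both end at 104.
Every one of the 196 inputs gives matching results.
verdict: equivalent


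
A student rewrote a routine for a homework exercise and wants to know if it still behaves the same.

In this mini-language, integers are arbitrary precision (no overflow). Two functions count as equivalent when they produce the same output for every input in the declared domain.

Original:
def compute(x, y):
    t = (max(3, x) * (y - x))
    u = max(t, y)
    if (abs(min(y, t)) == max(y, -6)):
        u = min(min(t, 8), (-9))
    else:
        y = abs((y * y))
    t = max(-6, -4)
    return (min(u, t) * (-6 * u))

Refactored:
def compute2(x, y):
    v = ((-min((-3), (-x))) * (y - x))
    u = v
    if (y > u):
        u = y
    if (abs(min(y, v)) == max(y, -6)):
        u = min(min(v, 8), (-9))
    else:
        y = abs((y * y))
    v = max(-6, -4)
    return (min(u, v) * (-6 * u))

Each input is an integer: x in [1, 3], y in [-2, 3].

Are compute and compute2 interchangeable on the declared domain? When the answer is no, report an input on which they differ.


The two versions differ — the changes include local variable names differ; also min/max/abs usage differs; also branching structure differs; also statement counts differ; also comparison usage differs.
Tracing x=1, y=2: compute: t = 3; u = 3; (abs(min(y, t)) == max(y, -6)) -> true; u = -9; t = -4; return -486 | compute2: v = 3; u = 3; (y > u) -> false; (abs(min(y, v)) == max(y, -6)) -> true; u = -9; v = -4; return -486 — matching result -486.
Every one of the 18 inputs gives matching results.
verdict: equivalent


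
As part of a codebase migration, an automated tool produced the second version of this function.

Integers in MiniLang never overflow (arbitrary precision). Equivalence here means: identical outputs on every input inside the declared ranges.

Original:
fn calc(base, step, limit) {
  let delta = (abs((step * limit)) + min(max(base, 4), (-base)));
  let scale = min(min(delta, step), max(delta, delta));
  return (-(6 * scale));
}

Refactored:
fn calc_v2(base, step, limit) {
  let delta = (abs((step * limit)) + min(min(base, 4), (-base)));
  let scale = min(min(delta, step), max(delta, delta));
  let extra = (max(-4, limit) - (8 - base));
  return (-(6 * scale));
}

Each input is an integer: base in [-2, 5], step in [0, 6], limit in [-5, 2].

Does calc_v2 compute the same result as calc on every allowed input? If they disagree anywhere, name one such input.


Not equivalent: base=-2, step=0, limit=-5 separates them (0 vs 12).
calc: delta := 2 | scale := 0 | result 0
calc_v2: delta := -2 | scale := -2 | extra := -14 | result 12
verdict: not equivalent; witness: base=-2, step=0, limit=-5


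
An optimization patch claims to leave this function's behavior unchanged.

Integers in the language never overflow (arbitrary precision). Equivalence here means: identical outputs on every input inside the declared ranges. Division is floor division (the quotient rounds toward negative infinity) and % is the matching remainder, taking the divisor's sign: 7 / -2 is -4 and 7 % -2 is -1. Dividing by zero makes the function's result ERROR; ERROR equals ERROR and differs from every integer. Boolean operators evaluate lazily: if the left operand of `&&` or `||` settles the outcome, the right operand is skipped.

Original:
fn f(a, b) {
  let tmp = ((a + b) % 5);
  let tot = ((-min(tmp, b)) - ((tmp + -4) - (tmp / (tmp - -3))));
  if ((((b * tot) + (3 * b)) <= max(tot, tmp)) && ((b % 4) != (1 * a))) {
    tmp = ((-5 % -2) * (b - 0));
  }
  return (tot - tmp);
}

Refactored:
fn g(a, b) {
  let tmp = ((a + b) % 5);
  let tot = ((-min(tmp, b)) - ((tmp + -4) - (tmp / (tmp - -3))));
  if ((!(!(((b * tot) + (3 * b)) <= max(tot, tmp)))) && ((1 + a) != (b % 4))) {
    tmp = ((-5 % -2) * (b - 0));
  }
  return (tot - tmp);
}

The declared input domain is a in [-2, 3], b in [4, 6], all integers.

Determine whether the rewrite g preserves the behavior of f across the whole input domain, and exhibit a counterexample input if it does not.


a=0, b=4 yields -8 from f but 0 from g.
verdict: not equivalent; witness: a=0, b=4


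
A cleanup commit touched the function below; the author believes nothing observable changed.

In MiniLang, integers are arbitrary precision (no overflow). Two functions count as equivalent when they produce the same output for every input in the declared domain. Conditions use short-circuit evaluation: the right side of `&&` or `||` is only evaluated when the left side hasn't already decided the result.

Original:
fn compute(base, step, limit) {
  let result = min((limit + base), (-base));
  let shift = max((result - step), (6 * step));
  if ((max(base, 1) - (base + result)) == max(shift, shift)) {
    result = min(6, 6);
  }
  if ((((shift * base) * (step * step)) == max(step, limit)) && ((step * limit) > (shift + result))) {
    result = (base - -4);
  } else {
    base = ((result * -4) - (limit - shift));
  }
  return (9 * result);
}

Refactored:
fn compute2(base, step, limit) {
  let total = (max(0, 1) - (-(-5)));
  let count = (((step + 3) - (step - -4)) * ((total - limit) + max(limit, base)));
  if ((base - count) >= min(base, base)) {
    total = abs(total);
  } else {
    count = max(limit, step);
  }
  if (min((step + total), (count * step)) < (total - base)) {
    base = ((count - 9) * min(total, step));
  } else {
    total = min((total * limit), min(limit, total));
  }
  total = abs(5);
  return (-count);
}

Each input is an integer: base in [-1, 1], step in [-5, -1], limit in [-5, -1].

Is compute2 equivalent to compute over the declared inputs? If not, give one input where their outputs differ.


On input base=-1, step=-5, limit=-5, compute returns -54 while compute2 returns 0.
verdict: not equivalent; witness: base=-1, step=-5, limit=-5


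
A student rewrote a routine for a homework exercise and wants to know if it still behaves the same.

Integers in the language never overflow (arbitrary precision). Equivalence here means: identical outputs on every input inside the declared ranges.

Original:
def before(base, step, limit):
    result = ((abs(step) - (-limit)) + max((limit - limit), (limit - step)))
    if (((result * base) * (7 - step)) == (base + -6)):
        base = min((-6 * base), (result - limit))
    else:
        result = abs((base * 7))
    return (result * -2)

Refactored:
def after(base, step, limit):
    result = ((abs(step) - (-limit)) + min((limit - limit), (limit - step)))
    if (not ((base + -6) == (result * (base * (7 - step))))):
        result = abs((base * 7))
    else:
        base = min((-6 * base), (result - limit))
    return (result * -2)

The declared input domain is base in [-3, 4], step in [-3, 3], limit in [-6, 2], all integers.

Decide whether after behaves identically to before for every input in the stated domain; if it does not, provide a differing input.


These are not equivalent — on base=-2, step=3, limit=-2 the outputs split (-2 vs -28).
before: result=1, then (((result * base) * (7 - step)) == (base + -6)) is true, then base=3, then returns -2
after: result=-4, then (not ((base + -6) == (result * (base * (7 - step))))) is true, then result=14, then returns -28
verdict: not equivalent; witness: base=-2, step=3, limit=-2


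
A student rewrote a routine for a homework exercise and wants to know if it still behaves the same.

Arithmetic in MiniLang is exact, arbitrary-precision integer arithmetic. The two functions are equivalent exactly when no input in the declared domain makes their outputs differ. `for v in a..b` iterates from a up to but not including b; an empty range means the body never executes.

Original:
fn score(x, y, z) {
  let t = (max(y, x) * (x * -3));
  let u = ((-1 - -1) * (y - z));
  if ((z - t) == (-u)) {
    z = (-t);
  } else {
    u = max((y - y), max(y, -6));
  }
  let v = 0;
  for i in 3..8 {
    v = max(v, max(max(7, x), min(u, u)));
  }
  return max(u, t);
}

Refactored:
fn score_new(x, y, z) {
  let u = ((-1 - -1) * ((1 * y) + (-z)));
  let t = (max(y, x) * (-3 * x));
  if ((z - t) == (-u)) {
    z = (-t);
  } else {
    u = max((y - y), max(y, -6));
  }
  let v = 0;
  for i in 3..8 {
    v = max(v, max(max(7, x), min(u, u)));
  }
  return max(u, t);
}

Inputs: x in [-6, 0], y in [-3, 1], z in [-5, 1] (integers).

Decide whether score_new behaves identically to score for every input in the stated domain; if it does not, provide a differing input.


This is a faithful refactor — constant usage differs, arithmetic usage differs, but the computed results match everywhere.
Spot check at x=-6, y=-2, z=-1 — score: t=-36, then u=0, then ((z - t) == (-u)) is false, then u=0, then v=0, then (i=3), then v=7, then (i=4), then v=7, then (i=5), then v=7, then (i=6), then v=7, then (i=7), then v=7, then returns 0. score_new: u=0, then t=-36, then ((z - t) == (-u)) is false, then u=0, then v=0, then (i=3), then v=7, then (i=4), then v=7, then (i=5), then v=7, then (i=6), then v=7, then (i=7), then v=7, then returns 0. Both give 0.
Checked all 245 inputs in the declared domain: the outputs agree on every one.
verdict: equivalent


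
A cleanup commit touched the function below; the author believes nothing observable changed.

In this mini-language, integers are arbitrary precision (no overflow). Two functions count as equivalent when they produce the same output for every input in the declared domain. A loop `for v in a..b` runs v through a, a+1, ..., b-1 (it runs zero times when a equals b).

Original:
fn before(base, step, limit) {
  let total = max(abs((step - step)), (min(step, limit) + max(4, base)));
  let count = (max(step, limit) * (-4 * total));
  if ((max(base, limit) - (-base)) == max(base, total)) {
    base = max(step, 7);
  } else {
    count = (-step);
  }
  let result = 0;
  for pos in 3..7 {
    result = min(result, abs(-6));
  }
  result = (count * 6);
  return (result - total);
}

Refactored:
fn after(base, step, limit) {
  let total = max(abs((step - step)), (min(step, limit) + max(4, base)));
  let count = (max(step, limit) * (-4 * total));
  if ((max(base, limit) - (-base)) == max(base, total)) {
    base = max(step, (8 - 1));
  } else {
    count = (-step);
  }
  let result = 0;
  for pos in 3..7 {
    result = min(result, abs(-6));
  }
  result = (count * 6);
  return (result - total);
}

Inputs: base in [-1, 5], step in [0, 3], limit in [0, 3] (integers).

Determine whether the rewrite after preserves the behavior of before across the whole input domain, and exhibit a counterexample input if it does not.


Side by side, the visible changes include: arithmetic usage differs; also constant usage differs.
Spot check at base=1, step=1, limit=2 — before: total becomes 5; next count becomes -40; next ((max(base, limit) - (-base)) == max(base, total)) evaluates to false; next count becomes -1; next result becomes 0; next at pos=3:; next result becomes 0; next at pos=4:; next result becomes 0; next at pos=5:; next result becomes 0; next at pos=6:; next result becomes 0; next result becomes -6; next final value -11. after: total becomes 5; next count becomes -40; next ((max(base, limit) - (-base)) == max(base, total)) evaluates to false; next count becomes -1; next result becomes 0; next at pos=3:; next result becomes 0; next at pos=4:; next result becomes 0; next at pos=5:; next result becomes 0; next at pos=6:; next result becomes 0; next result becomes -6; next final value -11. Both give -11.
Checked all 112 inputs in the declared domain: the outputs agree on every one.
verdict: equivalent


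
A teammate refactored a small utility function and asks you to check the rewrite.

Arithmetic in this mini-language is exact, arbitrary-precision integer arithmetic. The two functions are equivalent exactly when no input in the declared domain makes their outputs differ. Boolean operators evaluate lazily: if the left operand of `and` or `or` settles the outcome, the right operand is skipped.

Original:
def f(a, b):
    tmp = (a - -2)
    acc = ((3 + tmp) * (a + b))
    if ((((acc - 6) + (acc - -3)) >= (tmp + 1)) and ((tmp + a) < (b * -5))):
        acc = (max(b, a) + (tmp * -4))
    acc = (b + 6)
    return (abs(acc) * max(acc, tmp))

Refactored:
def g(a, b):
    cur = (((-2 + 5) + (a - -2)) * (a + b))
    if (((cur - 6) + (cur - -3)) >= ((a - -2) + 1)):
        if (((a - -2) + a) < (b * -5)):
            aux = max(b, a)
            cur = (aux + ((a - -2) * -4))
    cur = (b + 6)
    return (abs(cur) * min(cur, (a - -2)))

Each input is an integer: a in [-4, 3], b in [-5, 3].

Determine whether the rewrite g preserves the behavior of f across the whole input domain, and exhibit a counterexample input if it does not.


These are not equivalent — on a=-4, b=-5 the outputs split (1 vs -2).
f: tmp := -2 | acc := -9 | ((((acc - 6) + (acc - -3)) >= (tmp + 1)) and ((tmp + a) < (b * -5))): false | acc := 1 | result 1
g: cur := -9 | (((cur - 6) + (cur - -3)) >= ((a - -2) + 1)): false | cur := 1 | result -2
verdict: not equivalent; witness: a=-4, b=-5


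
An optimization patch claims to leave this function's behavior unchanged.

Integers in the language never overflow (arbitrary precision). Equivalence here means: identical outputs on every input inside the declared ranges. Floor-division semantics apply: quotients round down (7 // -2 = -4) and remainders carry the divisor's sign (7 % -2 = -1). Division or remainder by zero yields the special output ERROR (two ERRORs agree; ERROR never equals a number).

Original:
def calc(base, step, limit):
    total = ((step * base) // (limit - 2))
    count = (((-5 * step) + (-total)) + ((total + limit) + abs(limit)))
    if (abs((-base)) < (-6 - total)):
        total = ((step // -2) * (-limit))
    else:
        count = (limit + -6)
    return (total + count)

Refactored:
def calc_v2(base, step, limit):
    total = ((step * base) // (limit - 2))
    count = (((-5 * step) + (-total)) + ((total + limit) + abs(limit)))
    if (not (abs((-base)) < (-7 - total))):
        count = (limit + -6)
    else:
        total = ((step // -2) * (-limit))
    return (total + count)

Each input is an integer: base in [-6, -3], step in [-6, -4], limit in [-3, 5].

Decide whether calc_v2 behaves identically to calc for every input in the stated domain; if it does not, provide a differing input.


The one real change (`-6` became `-7`) has no effect anywhere in the declared ranges; all 108 inputs agree.
verdict: equivalent


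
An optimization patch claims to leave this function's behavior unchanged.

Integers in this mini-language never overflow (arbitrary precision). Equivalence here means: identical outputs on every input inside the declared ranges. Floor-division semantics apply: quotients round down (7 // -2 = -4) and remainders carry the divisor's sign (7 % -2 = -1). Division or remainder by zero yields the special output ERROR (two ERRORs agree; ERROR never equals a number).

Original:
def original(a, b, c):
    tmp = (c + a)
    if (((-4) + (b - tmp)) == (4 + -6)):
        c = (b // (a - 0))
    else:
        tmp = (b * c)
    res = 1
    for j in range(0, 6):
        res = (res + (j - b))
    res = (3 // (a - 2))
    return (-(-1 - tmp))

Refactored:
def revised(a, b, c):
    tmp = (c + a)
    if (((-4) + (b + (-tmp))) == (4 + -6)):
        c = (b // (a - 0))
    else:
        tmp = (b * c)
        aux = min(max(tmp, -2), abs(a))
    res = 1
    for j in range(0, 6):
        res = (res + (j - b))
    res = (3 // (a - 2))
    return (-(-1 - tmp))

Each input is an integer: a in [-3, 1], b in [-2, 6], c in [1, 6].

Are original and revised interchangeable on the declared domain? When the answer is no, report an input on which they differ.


Side by side, the visible changes include: statement counts differ; and arithmetic usage differs; and local variable names differ; and min/max/abs usage differs; and constant usage differs.
Spot check at a=-1, b=6, c=1 — original: tmp = 0; (((-4) + (b - tmp)) == (4 + -6)) -> false; tmp = 6; res = 1; [j=0]; res = -5; [j=1]; res = -10; [j=2]; res = -14; [j=3]; res = -17; [j=4]; res = -19; [j=5]; res = -20; res = -1; return 7. revised: tmp = 0; (((-4) + (b + (-tmp))) == (4 + -6)) -> false; tmp = 6; aux = 1; res = 1; [j=0]; res = -5; [j=1]; res = -10; [j=2]; res = -14; [j=3]; res = -17; [j=4]; res = -19; [j=5]; res = -20; res = -1; return 7. Both give 7.
Checked all 270 inputs in the declared domain: the outputs agree on every one.
verdict: equivalent


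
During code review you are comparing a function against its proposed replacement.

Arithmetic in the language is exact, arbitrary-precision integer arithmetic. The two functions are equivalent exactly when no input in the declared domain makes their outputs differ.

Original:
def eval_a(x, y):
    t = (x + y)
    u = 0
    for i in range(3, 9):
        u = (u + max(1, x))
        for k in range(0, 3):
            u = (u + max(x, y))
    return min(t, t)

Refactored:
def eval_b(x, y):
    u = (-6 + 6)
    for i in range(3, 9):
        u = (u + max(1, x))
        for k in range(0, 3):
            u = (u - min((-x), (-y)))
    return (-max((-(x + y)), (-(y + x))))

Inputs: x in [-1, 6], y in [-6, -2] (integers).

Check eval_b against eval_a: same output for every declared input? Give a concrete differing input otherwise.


Behavior is preserved: although constant usage differs, plus statement counts differ, plus local variable names differ, plus arithmetic usage differs, the outputs never diverge.
One worked example (x=2, y=-2) — eval_a: t becomes 0; next u becomes 0; next at i=3:; next u becomes 2; next at k=0:; next u becomes 4; next at k=1:; next u becomes 6; next at k=2:; next u becomes 8; next at i=4:; next u becomes 10; next at k=0:; next u becomes 12; next at k=1:; next u becomes 14; next at k=2:; next u becomes 16; next at i=5:; next u becomes 18; next at k=0:; next u becomes 20; next at k=1:; next u becomes 22; next at k=2:; next u becomes 24; next at i=6:; next u becomes 26; next at k=0:; next u becomes 28; next at k=1:; next u becomes 30; next at k=2:; next u becomes 32; next at i=7:; next u becomes 34; next at k=0:; next u becomes 36; next at k=1:; next u becomes 38; next at k=2:; next u becomes 40; next at i=8:; next u becomes 42; next at k=0:; next u becomes 44; next at k=1:; next u becomes 46; next at k=2:; next u becomes 48; next final value 0; eval_b: u becomes 0; next at i=3:; next u becomes 2; next at k=0:; next u becomes 4; next at k=1:; next u becomes 6; next at k=2:; next u becomes 8; next at i=4:; next u becomes 10; next at k=0:; next u becomes 12; next at k=1:; next u becomes 14; next at k=2:; next u becomes 16; next at i=5:; next u becomes 18; next at k=0:; next u becomes 20; next at k=1:; next u becomes 22; next at k=2:; next u becomes 24; next at i=6:; next u becomes 26; next at k=0:; next u becomes 28; next at k=1:; next u becomes 30; next at k=2:; next u becomes 32; next at i=7:; next u becomes 34; next at k=0:; next u becomes 36; next at k=1:; next u becomes 38; next at k=2:; next u becomes 40; next at i=8:; next u becomes 42; next at k=0:; next u becomes 44; next at k=1:; next u becomes 46; next at k=2:; next u becomes 48; next final value 0; agreement on 0.
An exhaustive pass over the 40 declared inputs shows identical outputs.
verdict: equivalent


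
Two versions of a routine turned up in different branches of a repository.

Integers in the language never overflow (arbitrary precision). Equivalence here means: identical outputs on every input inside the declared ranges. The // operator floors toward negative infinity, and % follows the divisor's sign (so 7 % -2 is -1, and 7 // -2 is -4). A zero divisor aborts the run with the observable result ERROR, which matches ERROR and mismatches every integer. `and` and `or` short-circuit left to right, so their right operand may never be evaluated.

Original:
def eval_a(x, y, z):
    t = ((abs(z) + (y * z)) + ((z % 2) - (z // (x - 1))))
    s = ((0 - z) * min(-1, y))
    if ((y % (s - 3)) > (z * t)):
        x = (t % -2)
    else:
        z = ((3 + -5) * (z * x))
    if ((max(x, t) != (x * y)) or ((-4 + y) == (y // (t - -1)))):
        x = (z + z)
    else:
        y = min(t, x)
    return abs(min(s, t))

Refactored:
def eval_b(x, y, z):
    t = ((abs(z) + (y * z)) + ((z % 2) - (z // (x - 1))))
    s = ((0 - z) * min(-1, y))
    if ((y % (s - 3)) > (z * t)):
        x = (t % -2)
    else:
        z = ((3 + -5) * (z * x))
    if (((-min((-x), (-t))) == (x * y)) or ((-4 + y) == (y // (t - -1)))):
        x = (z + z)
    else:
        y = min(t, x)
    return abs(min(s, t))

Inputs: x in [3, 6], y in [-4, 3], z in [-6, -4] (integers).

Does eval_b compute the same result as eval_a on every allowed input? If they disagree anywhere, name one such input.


Run the pair on x=3, y=2, z=-5.
eval_a: t becomes -1; next s becomes -5; next ((y % (s - 3)) > (z * t)) evaluates to false; next z becomes 30; next ((max(x, t) != (x * y)) or ((-4 + y) == (y // (t - -1)))) evaluates to true; next x becomes 60; next final value 5
eval_b: t becomes -1; next s becomes -5; next ((y % (s - 3)) > (z * t)) evaluates to false; next z becomes 30; next hits division by zero so the output is ERROR
5 != ERROR, so the rewrite changes behavior.
verdict: not equivalent; witness: x=3, y=2, z=-5


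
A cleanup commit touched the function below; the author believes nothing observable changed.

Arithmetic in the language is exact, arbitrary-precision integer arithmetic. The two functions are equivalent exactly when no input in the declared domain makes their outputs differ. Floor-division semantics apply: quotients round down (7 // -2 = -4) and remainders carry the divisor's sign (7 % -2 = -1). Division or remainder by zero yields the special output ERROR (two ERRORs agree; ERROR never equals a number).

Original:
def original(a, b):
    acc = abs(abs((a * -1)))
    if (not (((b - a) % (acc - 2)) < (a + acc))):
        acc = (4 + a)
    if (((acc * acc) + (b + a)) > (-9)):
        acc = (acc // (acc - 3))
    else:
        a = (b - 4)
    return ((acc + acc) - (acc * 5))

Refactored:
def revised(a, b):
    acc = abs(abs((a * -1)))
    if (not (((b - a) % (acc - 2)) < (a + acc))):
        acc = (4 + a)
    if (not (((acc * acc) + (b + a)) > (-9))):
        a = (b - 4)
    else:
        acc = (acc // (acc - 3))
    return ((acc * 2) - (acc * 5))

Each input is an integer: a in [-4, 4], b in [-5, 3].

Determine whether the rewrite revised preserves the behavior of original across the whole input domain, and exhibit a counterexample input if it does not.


Although constant usage differs, plus boolean connective usage differs, plus arithmetic usage differs, 81/81 inputs agree.
verdict: equivalent


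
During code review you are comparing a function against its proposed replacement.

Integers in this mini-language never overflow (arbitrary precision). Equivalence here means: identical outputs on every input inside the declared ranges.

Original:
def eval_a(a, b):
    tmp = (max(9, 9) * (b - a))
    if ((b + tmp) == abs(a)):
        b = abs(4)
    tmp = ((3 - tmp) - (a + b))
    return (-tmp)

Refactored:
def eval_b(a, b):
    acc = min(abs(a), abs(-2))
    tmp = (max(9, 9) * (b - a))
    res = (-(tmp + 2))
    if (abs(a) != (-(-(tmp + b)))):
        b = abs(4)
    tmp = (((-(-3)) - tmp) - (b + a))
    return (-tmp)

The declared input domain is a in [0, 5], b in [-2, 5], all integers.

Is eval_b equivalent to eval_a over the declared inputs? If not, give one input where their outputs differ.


Try a=0, b=-2.
eval_a: tmp becomes -18; next ((b + tmp) == abs(a)) evaluates to false; next tmp becomes 23; next final value -23
eval_b: acc becomes 0; next tmp becomes -18; next res becomes 16; next (abs(a) != (-(-(tmp + b)))) evaluates to true; next b becomes 4; next tmp becomes 17; next final value -17
-23 against -17: the behavior changed.
verdict: not equivalent; witness: a=0, b=-2
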